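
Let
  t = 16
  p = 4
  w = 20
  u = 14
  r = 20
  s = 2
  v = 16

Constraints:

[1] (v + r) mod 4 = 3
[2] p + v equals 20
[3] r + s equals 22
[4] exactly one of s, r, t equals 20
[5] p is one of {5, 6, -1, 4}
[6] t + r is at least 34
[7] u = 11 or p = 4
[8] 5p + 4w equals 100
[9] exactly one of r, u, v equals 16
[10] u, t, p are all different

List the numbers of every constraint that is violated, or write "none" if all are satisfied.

[1] v + r = 36; 36 mod 4 = 0, not 3 — does not hold.
[2] p + v = 4 + 16 = 20 — holds.
[3] r + s = 20 + 2 = 22 — holds.
[4] s=2, r=20, t=16; 1 of them equals 20 — holds.
[5] p = 4 is in {5, 6, -1, 4} — holds.
[6] t + r = 16 + 20 = 36; 36 ≥ 34 — holds.
[7] u = 14 ≠ 11, but p = 4 = 4 (second disjunct) — holds.
[8] 5p + 4w = 5(4) + 4(20) = 100 — holds.
[9] r=20, u=14, v=16; 1 of them equals 16 — holds.
[10] values 14, 16, 4 are pairwise distinct — holds.

No — constraint 1 is not satisfied.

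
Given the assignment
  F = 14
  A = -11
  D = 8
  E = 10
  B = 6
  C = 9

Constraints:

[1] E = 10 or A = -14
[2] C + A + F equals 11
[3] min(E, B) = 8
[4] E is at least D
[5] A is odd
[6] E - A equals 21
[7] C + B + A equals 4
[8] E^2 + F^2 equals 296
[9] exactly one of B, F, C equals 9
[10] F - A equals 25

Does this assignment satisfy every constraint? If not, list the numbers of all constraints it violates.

[1] E = 10 = 10 (first disjunct)  yes
[2] C + A + F = 9 + (-11) + 14 = 12, not 11  no
[3] min(10, 6) = 6, not 8  no
[4] E = 10, D = 8; 10 ≥ 8  yes
[5] A = -11 is odd  yes
[6] E - A = 10 - (-11) = 21  yes
[7] C + B + A = 9 + 6 + (-11) = 4  yes
[8] E^2 + F^2 = 10^2 + 14^2 = 100 + 196 = 296  yes
[9] B=6, F=14, C=9; 1 of them equals 9  yes
[10] F - A = 14 - (-11) = 25  yes

The assignment fails constraints 2, 3.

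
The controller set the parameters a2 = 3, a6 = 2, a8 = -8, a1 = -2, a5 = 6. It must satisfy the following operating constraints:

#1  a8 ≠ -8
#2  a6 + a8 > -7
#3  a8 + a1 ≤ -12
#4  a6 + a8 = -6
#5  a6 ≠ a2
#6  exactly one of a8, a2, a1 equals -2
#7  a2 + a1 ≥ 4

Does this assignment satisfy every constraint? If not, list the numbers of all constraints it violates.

The assignment fails constraints 1, 3, and 7.

#1 a8 = -8, but -8 is required to differ — violated.
#2 a6 + a8 = 2 + (-8) = -6; -6 > -7 — OK.
#3 a8 + a1 = -8 + (-2) = -10; -10 > -12, bound -12 not met — violated.
#4 a6 + a8 = 2 + (-8) = -6 — OK.
#5 a6 = 2, a2 = 3; distinct — OK.
#6 a8=-8, a2=3, a1=-2; 1 of them equals -2 — OK.
#7 a2 + a1 = 3 + (-2) = 1; 1 < 4, bound 4 not met — violated.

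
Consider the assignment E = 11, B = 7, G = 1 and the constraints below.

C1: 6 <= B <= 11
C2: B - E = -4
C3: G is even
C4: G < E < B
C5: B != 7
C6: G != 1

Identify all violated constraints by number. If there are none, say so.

Violated: 3, 4, 5, 6.

C1: B = 7 lies in [6, 11] — holds.
C2: B - E = 7 - 11 = -4 — holds.
C3: G = 1 is odd — does not hold.
C4: values 1, 11, 7; E = 11 is not < B = 7 — does not hold.
C5: B = 7, but 7 is required to differ — does not hold.
C6: G = 1, but 1 is required to differ — does not hold.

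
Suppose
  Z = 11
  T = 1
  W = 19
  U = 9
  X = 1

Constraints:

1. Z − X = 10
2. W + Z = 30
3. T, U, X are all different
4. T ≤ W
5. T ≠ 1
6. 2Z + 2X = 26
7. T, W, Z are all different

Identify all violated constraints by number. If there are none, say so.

Violated: 3, 5, and 6.

1. Z − X = 11 − 1 = 10 — holds.
2. W + Z = 19 + 11 = 30 — holds.
3. T = X = 1, not all different — fails.
4. T = 1, W = 19; 1 ≤ 19 — holds.
5. T = 1, but 1 is required to differ — fails.
6. 2Z + 2X = 2(11) + 2(1) = 24, not 26 — fails.
7. values 1, 19, 11 are pairwise distinct — holds.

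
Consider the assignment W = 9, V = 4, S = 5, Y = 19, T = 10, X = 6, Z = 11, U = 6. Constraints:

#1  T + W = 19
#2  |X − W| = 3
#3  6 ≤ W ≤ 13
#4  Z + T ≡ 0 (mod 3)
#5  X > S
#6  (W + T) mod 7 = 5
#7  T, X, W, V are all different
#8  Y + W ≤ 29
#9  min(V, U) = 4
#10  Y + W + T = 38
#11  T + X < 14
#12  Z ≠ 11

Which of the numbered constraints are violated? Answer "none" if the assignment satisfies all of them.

No — constraints 11 and 12 are not satisfied.

#1 T + W = 10 + 9 = 19 — holds.
#2 |6 − 9| = 3 — holds.
#3 W = 9 lies in [6, 13] — holds.
#4 Z + T = 21; 21 mod 3 = 0 — holds.
#5 X = 6, S = 5; 6 > 5 — holds.
#6 W + T = 19; 19 mod 7 = 5 — holds.
#7 values 10, 6, 9, 4 are pairwise distinct — holds.
#8 Y + W = 19 + 9 = 28; 28 ≤ 29 — holds.
#9 min(4, 6) = 4 — holds.
#10 Y + W + T = 19 + 9 + 10 = 38 — holds.
#11 T + X = 10 + 6 = 16; 16 ≥ 14, bound 14 not met — does not hold.
#12 Z = 11, but 11 is required to differ — does not hold.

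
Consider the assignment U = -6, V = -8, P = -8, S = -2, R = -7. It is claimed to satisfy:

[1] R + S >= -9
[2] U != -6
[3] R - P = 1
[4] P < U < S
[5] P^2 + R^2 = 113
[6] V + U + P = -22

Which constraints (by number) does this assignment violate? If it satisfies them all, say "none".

[1] R + S = -7 + (-2) = -9; -9 ≥ -9  ✔
[2] U = -6, but -6 is required to differ  ✘
[3] R - P = -7 - (-8) = 1  ✔
[4] values -8 < -6 < -2  ✔
[5] P^2 + R^2 = (-8)^2 + (-7)^2 = 64 + 49 = 113  ✔
[6] V + U + P = -8 + (-6) + (-8) = -22  ✔

The assignment fails constraint 2.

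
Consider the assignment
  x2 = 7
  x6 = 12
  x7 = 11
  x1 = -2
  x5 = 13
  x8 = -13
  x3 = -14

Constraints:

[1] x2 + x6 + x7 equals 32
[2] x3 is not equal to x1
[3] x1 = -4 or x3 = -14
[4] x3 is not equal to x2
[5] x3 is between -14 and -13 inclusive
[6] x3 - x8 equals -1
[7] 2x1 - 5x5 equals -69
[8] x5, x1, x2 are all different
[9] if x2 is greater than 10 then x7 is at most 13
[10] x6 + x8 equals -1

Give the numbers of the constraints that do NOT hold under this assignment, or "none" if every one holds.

[1] x2 + x6 + x7 = 7 + 12 + 11 = 30, not 32 — violated.
[2] x3 = -14, x1 = -2; distinct — satisfied.
[3] x1 = -2 ≠ -4, but x3 = -14 = -14 (second disjunct) — satisfied.
[4] x3 = -14, x2 = 7; distinct — satisfied.
[5] x3 = -14 lies in [-14, -13] — satisfied.
[6] x3 - x8 = -14 - (-13) = -1 — satisfied.
[7] 2x1 - 5x5 = 2(-2) - 5(13) = -69 — satisfied.
[8] values 13, -2, 7 are pairwise distinct — satisfied.
[9] x2 = 7, not > 10; antecedent false, conditional vacuously true — satisfied.
[10] x6 + x8 = 12 + (-13) = -1 — satisfied.

Violated: 1.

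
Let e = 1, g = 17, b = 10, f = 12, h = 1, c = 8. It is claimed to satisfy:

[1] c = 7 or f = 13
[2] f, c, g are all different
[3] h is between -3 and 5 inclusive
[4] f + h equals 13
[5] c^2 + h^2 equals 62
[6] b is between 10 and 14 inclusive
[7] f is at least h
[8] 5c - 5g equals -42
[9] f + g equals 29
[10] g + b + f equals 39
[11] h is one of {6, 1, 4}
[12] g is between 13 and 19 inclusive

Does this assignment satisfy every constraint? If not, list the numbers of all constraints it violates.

Constraints 1, 5, and 8 do not hold.

[1] c = 8 ≠ 7 and f = 12 ≠ 13; both disjuncts false — fails.
[2] values 12, 8, 17 are pairwise distinct — holds.
[3] h = 1 lies in [-3, 5] — holds.
[4] f + h = 12 + 1 = 13 — holds.
[5] c^2 + h^2 = 8^2 + 1^2 = 64 + 1 = 65, not 62 — fails.
[6] b = 10 lies in [10, 14] — holds.
[7] f = 12, h = 1; 12 ≥ 1 — holds.
[8] 5c - 5g = 5(8) - 5(17) = -45, not -42 — fails.
[9] f + g = 12 + 17 = 29 — holds.
[10] g + b + f = 17 + 10 + 12 = 39 — holds.
[11] h = 1 is in {6, 1, 4} — holds.
[12] g = 17 lies in [13, 19] — holds.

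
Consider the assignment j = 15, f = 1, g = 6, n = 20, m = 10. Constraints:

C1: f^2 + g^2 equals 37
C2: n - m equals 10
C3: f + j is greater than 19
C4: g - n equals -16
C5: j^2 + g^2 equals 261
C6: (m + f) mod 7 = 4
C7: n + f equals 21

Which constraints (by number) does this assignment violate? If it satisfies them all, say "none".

The assignment fails constraints 3 and 4.

C1: f^2 + g^2 = 1^2 + 6^2 = 1 + 36 = 37 — OK.
C2: n - m = 20 - 10 = 10 — OK.
C3: f + j = 1 + 15 = 16; 16 ≤ 19, bound 19 not met — violated.
C4: g - n = 6 - 20 = -14, not -16 — violated.
C5: j^2 + g^2 = 15^2 + 6^2 = 225 + 36 = 261 — OK.
C6: m + f = 11; 11 mod 7 = 4 — OK.
C7: n + f = 20 + 1 = 21 — OK.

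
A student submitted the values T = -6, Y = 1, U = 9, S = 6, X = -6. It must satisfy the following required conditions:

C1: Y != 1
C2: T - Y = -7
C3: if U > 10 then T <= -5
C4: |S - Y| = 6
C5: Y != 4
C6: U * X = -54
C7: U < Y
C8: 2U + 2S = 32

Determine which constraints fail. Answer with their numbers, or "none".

Violated: 1, 4, 7, and 8.

C1: Y = 1, but 1 is required to differ  fails
C2: T - Y = -6 - 1 = -7  holds
C3: U = 9, not > 10; antecedent false, conditional vacuously true  holds
C4: |6 - 1| = 5, not 6  fails
C5: Y = 1, and 1 ≠ 4  holds
C6: U * X = 9 * (-6) = -54  holds
C7: U = 9, Y = 1; 9 ≥ 1 (want <)  fails
C8: 2U + 2S = 2(9) + 2(6) = 30, not 32  fails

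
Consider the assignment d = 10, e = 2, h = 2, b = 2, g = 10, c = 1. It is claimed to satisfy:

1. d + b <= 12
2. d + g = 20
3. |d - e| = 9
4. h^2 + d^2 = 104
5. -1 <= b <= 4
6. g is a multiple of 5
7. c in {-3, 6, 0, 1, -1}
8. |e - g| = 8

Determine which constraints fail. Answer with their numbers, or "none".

Violated: 3.

1. d + b = 10 + 2 = 12; 12 ≤ 12  yes
2. d + g = 10 + 10 = 20  yes
3. |10 - 2| = 8, not 9  no
4. h^2 + d^2 = 2^2 + 10^2 = 4 + 100 = 104  yes
5. b = 2 lies in [-1, 4]  yes
6. 10 / 5 = 2, so 5 divides 10  yes
7. c = 1 is in {-3, 6, 0, 1, -1}  yes
8. |2 - 10| = 8  yes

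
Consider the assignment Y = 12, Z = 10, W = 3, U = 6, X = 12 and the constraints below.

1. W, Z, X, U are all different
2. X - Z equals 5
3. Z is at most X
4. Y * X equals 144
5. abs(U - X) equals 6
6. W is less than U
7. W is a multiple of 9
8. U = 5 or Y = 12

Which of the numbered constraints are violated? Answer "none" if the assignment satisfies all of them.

1. values 3, 10, 12, 6 are pairwise distinct — OK.
2. X - Z = 12 - 10 = 2, not 5 — violated.
3. Z = 10, X = 12; 10 ≤ 12 — OK.
4. Y * X = 12 * 12 = 144 — OK.
5. abs(6 - 12) = 6 — OK.
6. W = 3, U = 6; 3 < 6 — OK.
7. 3 = 9*0 + 3, so 9 does not divide 3 — violated.
8. U = 6 ≠ 5, but Y = 12 = 12 (second disjunct) — OK.

Constraints 2, 7 are violated.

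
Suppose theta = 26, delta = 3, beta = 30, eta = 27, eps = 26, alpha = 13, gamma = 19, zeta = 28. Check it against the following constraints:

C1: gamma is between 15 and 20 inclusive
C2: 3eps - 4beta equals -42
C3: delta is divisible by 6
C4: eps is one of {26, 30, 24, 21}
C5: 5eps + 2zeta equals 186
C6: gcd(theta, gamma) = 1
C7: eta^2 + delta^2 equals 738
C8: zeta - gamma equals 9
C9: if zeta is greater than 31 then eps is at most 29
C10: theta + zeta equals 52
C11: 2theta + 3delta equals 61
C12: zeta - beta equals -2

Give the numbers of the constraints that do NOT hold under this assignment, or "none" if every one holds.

Constraints 3, 10 do not hold.

C1: gamma = 19 lies in [15, 20]  OK
C2: 3eps - 4beta = 3(26) - 4(30) = -42  OK
C3: 3 = 6*0 + 3, so 6 does not divide 3  FAIL
C4: eps = 26 is in {26, 30, 24, 21}  OK
C5: 5eps + 2zeta = 5(26) + 2(28) = 186  OK
C6: gcd(26, 19) = 1  OK
C7: eta^2 + delta^2 = 27^2 + 3^2 = 729 + 9 = 738  OK
C8: zeta - gamma = 28 - 19 = 9  OK
C9: zeta = 28, not > 31; antecedent false, conditional vacuously true  OK
C10: theta + zeta = 26 + 28 = 54, not 52  FAIL
C11: 2theta + 3delta = 2(26) + 3(3) = 61  OK
C12: zeta - beta = 28 - 30 = -2  OK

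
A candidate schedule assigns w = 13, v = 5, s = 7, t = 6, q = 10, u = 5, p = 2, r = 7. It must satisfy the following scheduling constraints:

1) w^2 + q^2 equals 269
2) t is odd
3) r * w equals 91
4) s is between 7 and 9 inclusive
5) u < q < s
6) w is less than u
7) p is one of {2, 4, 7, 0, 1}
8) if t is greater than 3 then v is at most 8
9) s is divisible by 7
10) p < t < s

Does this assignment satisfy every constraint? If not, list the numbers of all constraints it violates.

No — constraints 2, 5, and 6 are not satisfied.

1) w^2 + q^2 = 13^2 + 10^2 = 169 + 100 = 269  OK
2) t = 6 is even  FAIL
3) r * w = 7 * 13 = 91  OK
4) s = 7 lies in [7, 9]  OK
5) values 5, 10, 7; q = 10 is not < s = 7  FAIL
6) w = 13, u = 5; 13 ≥ 5 (want <)  FAIL
7) p = 2 is in {2, 4, 7, 0, 1}  OK
8) t = 6 > 3, so we need v ≤ 8; v = 5 ≤ 8  OK
9) 7 / 7 = 1, so 7 divides 7  OK
10) values 2 < 6 < 7  OK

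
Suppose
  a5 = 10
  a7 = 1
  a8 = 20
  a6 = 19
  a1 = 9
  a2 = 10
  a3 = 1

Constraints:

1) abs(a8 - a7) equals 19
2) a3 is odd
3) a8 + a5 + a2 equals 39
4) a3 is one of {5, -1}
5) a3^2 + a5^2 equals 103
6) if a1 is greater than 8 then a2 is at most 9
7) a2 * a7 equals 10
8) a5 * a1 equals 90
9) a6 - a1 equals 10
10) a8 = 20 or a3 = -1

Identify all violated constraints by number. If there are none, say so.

1) abs(20 - 1) = 19  holds
2) a3 = 1 is odd  holds
3) a8 + a5 + a2 = 20 + 10 + 10 = 40, not 39  fails
4) a3 = 1 is not in {5, -1}  fails
5) a3^2 + a5^2 = 1^2 + 10^2 = 1 + 100 = 101, not 103  fails
6) a1 = 9 > 8, so we need a2 ≤ 9; but a2 = 10 > 9  fails
7) a2 * a7 = 10 * 1 = 10  holds
8) a5 * a1 = 10 * 9 = 90  holds
9) a6 - a1 = 19 - 9 = 10  holds
10) a8 = 20 = 20 (first disjunct)  holds

The assignment fails constraints 3, 4, 5, 6.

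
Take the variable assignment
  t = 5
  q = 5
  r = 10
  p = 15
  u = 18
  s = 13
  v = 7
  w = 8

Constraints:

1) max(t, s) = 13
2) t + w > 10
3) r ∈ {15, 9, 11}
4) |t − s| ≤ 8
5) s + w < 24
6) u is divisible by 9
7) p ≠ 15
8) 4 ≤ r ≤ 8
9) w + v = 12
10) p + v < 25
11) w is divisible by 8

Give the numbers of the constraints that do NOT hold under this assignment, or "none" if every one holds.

1) max(5, 13) = 13  holds
2) t + w = 5 + 8 = 13; 13 > 10  holds
3) r = 10 is not in {15, 9, 11}  fails
4) |5 − 13| = 8; 8 ≤ 8  holds
5) s + w = 13 + 8 = 21; 21 < 24  holds
6) 18 / 9 = 2, so 9 divides 18  holds
7) p = 15, but 15 is required to differ  fails
8) r = 10 is outside [4, 8]  fails
9) w + v = 8 + 7 = 15, not 12  fails
10) p + v = 15 + 7 = 22; 22 < 25  holds
11) 8 / 8 = 1, so 8 divides 8  holds

Violated: 3, 7, 8, and 9.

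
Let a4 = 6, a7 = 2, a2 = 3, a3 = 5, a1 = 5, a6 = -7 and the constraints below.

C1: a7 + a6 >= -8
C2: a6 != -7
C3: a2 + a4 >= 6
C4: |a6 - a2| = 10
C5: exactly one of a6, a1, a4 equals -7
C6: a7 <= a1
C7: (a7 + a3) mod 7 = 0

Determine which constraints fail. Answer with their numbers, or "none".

C1: a7 + a6 = 2 + (-7) = -5; -5 ≥ -8  ✔
C2: a6 = -7, but -7 is required to differ  ✘
C3: a2 + a4 = 3 + 6 = 9; 9 ≥ 6  ✔
C4: |-7 - 3| = 10  ✔
C5: a6=-7, a1=5, a4=6; 1 of them equals -7  ✔
C6: a7 = 2, a1 = 5; 2 ≤ 5  ✔
C7: a7 + a3 = 7; 7 mod 7 = 0  ✔

The assignment fails constraint 2.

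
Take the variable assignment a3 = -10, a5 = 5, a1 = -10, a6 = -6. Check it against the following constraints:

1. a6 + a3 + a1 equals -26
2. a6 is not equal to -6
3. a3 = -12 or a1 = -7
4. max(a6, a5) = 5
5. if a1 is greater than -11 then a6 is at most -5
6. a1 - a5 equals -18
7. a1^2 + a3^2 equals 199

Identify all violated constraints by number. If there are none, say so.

Violated: 2, 3, 6, and 7.

1. a6 + a3 + a1 = -6 + (-10) + (-10) = -26 — OK.
2. a6 = -6, but -6 is required to differ — violated.
3. a3 = -10 ≠ -12 and a1 = -10 ≠ -7; both disjuncts false — violated.
4. max(-6, 5) = 5 — OK.
5. a1 = -10 > -11, so we need a6 ≤ -5; a6 = -6 ≤ -5 — OK.
6. a1 - a5 = -10 - 5 = -15, not -18 — violated.
7. a1^2 + a3^2 = (-10)^2 + (-10)^2 = 100 + 100 = 200, not 199 — violated.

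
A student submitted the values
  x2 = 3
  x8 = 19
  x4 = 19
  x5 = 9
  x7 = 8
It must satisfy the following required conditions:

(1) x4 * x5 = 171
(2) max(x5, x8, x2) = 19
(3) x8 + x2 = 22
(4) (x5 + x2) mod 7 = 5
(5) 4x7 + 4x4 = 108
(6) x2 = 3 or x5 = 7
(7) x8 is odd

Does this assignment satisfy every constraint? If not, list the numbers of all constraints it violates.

None — every constraint holds.

(1) x4 * x5 = 19 * 9 = 171 — OK.
(2) max(9, 19, 3) = 19 — OK.
(3) x8 + x2 = 19 + 3 = 22 — OK.
(4) x5 + x2 = 12; 12 mod 7 = 5 — OK.
(5) 4x7 + 4x4 = 4(8) + 4(19) = 108 — OK.
(6) x2 = 3 = 3 (first disjunct) — OK.
(7) x8 = 19 is odd — OK.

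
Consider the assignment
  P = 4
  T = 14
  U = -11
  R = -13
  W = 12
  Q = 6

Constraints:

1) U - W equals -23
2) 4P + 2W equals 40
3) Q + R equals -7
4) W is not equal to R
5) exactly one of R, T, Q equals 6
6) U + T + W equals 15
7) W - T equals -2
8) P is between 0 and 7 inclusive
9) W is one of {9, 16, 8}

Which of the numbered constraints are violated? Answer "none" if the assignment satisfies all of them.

Constraint 9 does not hold.

1) U - W = -11 - 12 = -23  true
2) 4P + 2W = 4(4) + 2(12) = 40  true
3) Q + R = 6 + (-13) = -7  true
4) W = 12, R = -13; distinct  true
5) R=-13, T=14, Q=6; 1 of them equals 6  true
6) U + T + W = -11 + 14 + 12 = 15  true
7) W - T = 12 - 14 = -2  true
8) P = 4 lies in [0, 7]  true
9) W = 12 is not in {9, 16, 8}  false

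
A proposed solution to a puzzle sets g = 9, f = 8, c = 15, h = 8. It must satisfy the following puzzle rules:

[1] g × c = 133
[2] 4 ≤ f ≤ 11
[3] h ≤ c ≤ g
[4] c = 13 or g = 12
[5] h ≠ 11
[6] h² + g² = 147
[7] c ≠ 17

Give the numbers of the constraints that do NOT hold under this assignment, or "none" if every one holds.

[1] g × c = 9 × 15 = 135, not 133  no
[2] f = 8 lies in [4, 11]  yes
[3] values 8, 15, 9; c = 15 is not ≤ g = 9  no
[4] c = 15 ≠ 13 and g = 9 ≠ 12; both disjuncts false  no
[5] h = 8, and 8 ≠ 11  yes
[6] h² + g² = 8² + 9² = 64 + 81 = 145, not 147  no
[7] c = 15, and 15 ≠ 17  yes

Constraints 1, 3, 4, 6 do not hold.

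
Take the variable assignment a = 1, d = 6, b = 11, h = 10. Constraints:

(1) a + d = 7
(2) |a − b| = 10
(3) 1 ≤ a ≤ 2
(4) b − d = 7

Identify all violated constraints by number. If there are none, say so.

Violated: 4.

(1) a + d = 1 + 6 = 7  true
(2) |1 − 11| = 10  true
(3) a = 1 lies in [1, 2]  true
(4) b − d = 11 − 6 = 5, not 7  false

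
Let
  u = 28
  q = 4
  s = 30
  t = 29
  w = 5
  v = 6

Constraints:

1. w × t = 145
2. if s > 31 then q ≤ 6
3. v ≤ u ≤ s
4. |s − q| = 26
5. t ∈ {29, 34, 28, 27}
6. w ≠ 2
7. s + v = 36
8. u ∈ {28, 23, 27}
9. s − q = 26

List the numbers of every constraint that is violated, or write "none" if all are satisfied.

1. w × t = 5 × 29 = 145 — OK.
2. s = 30, not > 31; antecedent false, conditional vacuously true — OK.
3. values 6 ≤ 28 ≤ 30 — OK.
4. |30 − 4| = 26 — OK.
5. t = 29 is in {29, 34, 28, 27} — OK.
6. w = 5, and 5 ≠ 2 — OK.
7. s + v = 30 + 6 = 36 — OK.
8. u = 28 is in {28, 23, 27} — OK.
9. s − q = 30 − 4 = 26 — OK.

No violations.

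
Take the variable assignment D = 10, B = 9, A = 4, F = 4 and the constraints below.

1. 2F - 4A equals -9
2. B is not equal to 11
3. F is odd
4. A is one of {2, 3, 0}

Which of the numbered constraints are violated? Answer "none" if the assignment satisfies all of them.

Violated: 1, 3, 4.

1. 2F - 4A = 2(4) - 4(4) = -8, not -9 — violated.
2. B = 9, and 9 ≠ 11 — satisfied.
3. F = 4 is even — violated.
4. A = 4 is not in {2, 3, 0} — violated.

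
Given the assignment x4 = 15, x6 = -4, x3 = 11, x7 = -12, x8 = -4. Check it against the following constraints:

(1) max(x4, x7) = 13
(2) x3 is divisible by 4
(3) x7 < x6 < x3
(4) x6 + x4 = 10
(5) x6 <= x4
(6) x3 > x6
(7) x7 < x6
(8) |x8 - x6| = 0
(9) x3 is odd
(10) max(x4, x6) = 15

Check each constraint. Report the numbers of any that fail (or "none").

(1) max(15, -12) = 15, not 13 — violated.
(2) 11 = 4*2 + 3, so 4 does not divide 11 — violated.
(3) values -12 < -4 < 11 — OK.
(4) x6 + x4 = -4 + 15 = 11, not 10 — violated.
(5) x6 = -4, x4 = 15; -4 ≤ 15 — OK.
(6) x3 = 11, x6 = -4; 11 > -4 — OK.
(7) x7 = -12, x6 = -4; -12 < -4 — OK.
(8) |-4 - (-4)| = 0 — OK.
(9) x3 = 11 is odd — OK.
(10) max(15, -4) = 15 — OK.

The assignment fails constraints 1, 2, 4.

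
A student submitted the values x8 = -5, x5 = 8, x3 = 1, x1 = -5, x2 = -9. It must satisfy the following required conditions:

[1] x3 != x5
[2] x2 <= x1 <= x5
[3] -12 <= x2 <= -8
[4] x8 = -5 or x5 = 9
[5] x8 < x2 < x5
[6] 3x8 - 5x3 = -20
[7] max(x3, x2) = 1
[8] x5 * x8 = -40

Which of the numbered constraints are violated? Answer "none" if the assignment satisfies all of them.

[1] x3 = 1, x5 = 8; distinct  ✓
[2] values -9 <= -5 <= 8  ✓
[3] x2 = -9 lies in [-12, -8]  ✓
[4] x8 = -5 = -5 (first disjunct)  ✓
[5] values -5, -9, 8; x8 = -5 is not < x2 = -9  ✗
[6] 3x8 - 5x3 = 3(-5) - 5(1) = -20  ✓
[7] max(1, -9) = 1  ✓
[8] x5 * x8 = 8 * (-5) = -40  ✓

No — constraint 5 is not satisfied.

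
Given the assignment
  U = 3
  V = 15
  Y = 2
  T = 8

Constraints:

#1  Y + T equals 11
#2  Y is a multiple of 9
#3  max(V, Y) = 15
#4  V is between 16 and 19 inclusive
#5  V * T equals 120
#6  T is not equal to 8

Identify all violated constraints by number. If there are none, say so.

Constraints 1, 2, 4, 6 are violated.

#1 Y + T = 2 + 8 = 10, not 11  fails
#2 2 = 9*0 + 2, so 9 does not divide 2  fails
#3 max(15, 2) = 15  holds
#4 V = 15 is outside [16, 19]  fails
#5 V * T = 15 * 8 = 120  holds
#6 T = 8, but 8 is required to differ  fails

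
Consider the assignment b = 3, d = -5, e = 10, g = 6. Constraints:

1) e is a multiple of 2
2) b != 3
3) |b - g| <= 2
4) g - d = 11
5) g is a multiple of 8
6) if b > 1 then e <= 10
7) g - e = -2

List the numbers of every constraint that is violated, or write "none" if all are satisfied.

No — constraints 2, 3, 5, and 7 are not satisfied.

1) 10 / 2 = 5, so 2 divides 10  ✔
2) b = 3, but 3 is required to differ  ✘
3) |3 - 6| = 3; 3 > 2, exceeds bound 2  ✘
4) g - d = 6 - (-5) = 11  ✔
5) 6 = 8*0 + 6, so 8 does not divide 6  ✘
6) b = 3 > 1, so we need e ≤ 10; e = 10 ≤ 10  ✔
7) g - e = 6 - 10 = -4, not -2  ✘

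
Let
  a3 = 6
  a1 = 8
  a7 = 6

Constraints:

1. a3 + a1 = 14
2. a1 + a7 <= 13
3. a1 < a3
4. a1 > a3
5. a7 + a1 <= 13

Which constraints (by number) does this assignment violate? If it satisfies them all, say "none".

No — constraints 2, 3, and 5 are not satisfied.

1. a3 + a1 = 6 + 8 = 14  holds
2. a1 + a7 = 8 + 6 = 14; 14 > 13, bound 13 not met  fails
3. a1 = 8, a3 = 6; 8 ≥ 6 (want <)  fails
4. a1 = 8, a3 = 6; 8 > 6  holds
5. a7 + a1 = 6 + 8 = 14; 14 > 13, bound 13 not met  fails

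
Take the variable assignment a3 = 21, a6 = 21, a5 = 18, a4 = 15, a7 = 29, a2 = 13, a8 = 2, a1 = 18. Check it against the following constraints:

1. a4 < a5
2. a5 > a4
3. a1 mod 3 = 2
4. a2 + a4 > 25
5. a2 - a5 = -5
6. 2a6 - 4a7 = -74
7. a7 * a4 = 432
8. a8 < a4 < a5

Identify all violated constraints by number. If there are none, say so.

1. a4 = 15, a5 = 18; 15 < 18  ✔
2. a5 = 18, a4 = 15; 18 > 15  ✔
3. 18 mod 3 = 0, not 2  ✘
4. a2 + a4 = 13 + 15 = 28; 28 > 25  ✔
5. a2 - a5 = 13 - 18 = -5  ✔
6. 2a6 - 4a7 = 2(21) - 4(29) = -74  ✔
7. a7 * a4 = 29 * 15 = 435, not 432  ✘
8. values 2 < 15 < 18  ✔

No — constraints 3 and 7 are not satisfied.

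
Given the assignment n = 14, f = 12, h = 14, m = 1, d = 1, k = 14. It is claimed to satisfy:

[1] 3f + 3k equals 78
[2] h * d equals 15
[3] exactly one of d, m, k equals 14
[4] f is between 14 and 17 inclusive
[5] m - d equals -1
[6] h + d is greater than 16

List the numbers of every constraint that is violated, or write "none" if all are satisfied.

[1] 3f + 3k = 3(12) + 3(14) = 78 — satisfied.
[2] h * d = 14 * 1 = 14, not 15 — violated.
[3] d=1, m=1, k=14; 1 of them equals 14 — satisfied.
[4] f = 12 is outside [14, 17] — violated.
[5] m - d = 1 - 1 = 0, not -1 — violated.
[6] h + d = 14 + 1 = 15; 15 ≤ 16, bound 16 not met — violated.

The assignment fails constraints 2, 4, 5, and 6.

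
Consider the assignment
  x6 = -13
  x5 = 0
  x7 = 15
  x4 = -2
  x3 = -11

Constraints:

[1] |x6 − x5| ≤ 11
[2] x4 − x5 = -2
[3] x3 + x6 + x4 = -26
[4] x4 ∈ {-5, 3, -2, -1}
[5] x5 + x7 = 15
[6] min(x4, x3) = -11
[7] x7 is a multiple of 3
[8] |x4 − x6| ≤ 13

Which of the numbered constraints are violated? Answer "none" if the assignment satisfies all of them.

[1] |-13 − 0| = 13; 13 > 11, exceeds bound 11  ✗
[2] x4 − x5 = -2 − 0 = -2  ✓
[3] x3 + x6 + x4 = -11 + (-13) + (-2) = -26  ✓
[4] x4 = -2 is in {-5, 3, -2, -1}  ✓
[5] x5 + x7 = 0 + 15 = 15  ✓
[6] min(-2, -11) = -11  ✓
[7] 15 / 3 = 5, so 3 divides 15  ✓
[8] |-2 − (-13)| = 11; 11 ≤ 13  ✓

Constraint 1 does not hold.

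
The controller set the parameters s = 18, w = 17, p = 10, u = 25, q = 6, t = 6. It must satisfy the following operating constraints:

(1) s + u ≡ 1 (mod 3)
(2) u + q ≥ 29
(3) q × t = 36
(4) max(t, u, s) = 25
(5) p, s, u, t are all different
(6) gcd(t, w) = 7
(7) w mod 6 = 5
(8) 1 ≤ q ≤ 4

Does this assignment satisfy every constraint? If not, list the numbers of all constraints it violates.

Violated: 6 and 8.

(1) s + u = 43; 43 mod 3 = 1 — OK.
(2) u + q = 25 + 6 = 31; 31 ≥ 29 — OK.
(3) q × t = 6 × 6 = 36 — OK.
(4) max(6, 25, 18) = 25 — OK.
(5) values 10, 18, 25, 6 are pairwise distinct — OK.
(6) gcd(6, 17) = 1, not 7 — violated.
(7) 17 mod 6 = 5 — OK.
(8) q = 6 is outside [1, 4] — violated.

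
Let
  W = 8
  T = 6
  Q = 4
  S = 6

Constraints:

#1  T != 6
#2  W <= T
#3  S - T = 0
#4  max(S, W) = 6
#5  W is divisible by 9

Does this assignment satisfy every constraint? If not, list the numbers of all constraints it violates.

#1 T = 6, but 6 is required to differ — violated.
#2 W = 8, T = 6; 8 > 6 (want ≤) — violated.
#3 S - T = 6 - 6 = 0 — OK.
#4 max(6, 8) = 8, not 6 — violated.
#5 8 = 9*0 + 8, so 9 does not divide 8 — violated.

The assignment fails constraints 1, 2, 4, and 5.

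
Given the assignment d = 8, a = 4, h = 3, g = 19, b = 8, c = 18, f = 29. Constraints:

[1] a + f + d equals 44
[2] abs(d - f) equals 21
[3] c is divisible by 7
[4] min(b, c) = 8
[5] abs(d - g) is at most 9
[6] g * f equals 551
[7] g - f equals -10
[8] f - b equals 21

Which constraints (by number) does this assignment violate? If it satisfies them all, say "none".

[1] a + f + d = 4 + 29 + 8 = 41, not 44 — violated.
[2] abs(8 - 29) = 21 — satisfied.
[3] 18 = 7*2 + 4, so 7 does not divide 18 — violated.
[4] min(8, 18) = 8 — satisfied.
[5] abs(8 - 19) = 11; 11 > 9, exceeds bound 9 — violated.
[6] g * f = 19 * 29 = 551 — satisfied.
[7] g - f = 19 - 29 = -10 — satisfied.
[8] f - b = 29 - 8 = 21 — satisfied.

The assignment fails constraints 1, 3, and 5.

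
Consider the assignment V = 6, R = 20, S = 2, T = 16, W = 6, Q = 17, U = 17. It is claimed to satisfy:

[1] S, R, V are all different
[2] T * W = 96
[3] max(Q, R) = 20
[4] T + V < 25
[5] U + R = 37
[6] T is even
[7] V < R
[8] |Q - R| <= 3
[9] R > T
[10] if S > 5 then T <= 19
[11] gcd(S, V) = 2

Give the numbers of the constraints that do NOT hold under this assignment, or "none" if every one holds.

The assignment satisfies every constraint.

[1] values 2, 20, 6 are pairwise distinct  yes
[2] T * W = 16 * 6 = 96  yes
[3] max(17, 20) = 20  yes
[4] T + V = 16 + 6 = 22; 22 < 25  yes
[5] U + R = 17 + 20 = 37  yes
[6] T = 16 is even  yes
[7] V = 6, R = 20; 6 < 20  yes
[8] |17 - 20| = 3; 3 ≤ 3  yes
[9] R = 20, T = 16; 20 > 16  yes
[10] S = 2, not > 5; antecedent false, conditional vacuously true  yes
[11] gcd(2, 6) = 2  yes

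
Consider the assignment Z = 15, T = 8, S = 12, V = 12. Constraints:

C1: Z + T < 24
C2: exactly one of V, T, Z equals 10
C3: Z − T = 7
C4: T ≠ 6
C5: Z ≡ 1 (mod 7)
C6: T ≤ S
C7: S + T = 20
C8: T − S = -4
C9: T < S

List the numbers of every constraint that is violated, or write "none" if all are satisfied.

The assignment fails constraint 2.

C1: Z + T = 15 + 8 = 23; 23 < 24 — holds.
C2: V=12, T=8, Z=15; 0 of them equal 10, not exactly one — fails.
C3: Z − T = 15 − 8 = 7 — holds.
C4: T = 8, and 8 ≠ 6 — holds.
C5: 15 mod 7 = 1 — holds.
C6: T = 8, S = 12; 8 ≤ 12 — holds.
C7: S + T = 12 + 8 = 20 — holds.
C8: T − S = 8 − 12 = -4 — holds.
C9: T = 8, S = 12; 8 < 12 — holds.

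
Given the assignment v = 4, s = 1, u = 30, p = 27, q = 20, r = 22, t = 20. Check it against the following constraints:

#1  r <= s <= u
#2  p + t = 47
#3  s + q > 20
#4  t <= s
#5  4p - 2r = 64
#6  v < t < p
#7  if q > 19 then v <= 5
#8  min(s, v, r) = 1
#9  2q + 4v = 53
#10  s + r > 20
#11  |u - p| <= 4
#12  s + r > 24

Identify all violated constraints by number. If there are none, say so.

Constraints 1, 4, 9, 12 do not hold.

#1 values 22, 1, 30; r = 22 is not <= s = 1 — violated.
#2 p + t = 27 + 20 = 47 — OK.
#3 s + q = 1 + 20 = 21; 21 > 20 — OK.
#4 t = 20, s = 1; 20 > 1 (want ≤) — violated.
#5 4p - 2r = 4(27) - 2(22) = 64 — OK.
#6 values 4 < 20 < 27 — OK.
#7 q = 20 > 19, so we need v ≤ 5; v = 4 ≤ 5 — OK.
#8 min(1, 4, 22) = 1 — OK.
#9 2q + 4v = 2(20) + 4(4) = 56, not 53 — violated.
#10 s + r = 1 + 22 = 23; 23 > 20 — OK.
#11 |30 - 27| = 3; 3 ≤ 4 — OK.
#12 s + r = 1 + 22 = 23; 23 ≤ 24, bound 24 not met — violated.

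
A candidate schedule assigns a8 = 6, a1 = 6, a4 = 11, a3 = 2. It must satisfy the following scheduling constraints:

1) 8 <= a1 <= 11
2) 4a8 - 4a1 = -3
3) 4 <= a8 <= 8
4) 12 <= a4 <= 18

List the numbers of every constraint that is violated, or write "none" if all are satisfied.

1) a1 = 6 is outside [8, 11] — does not hold.
2) 4a8 - 4a1 = 4(6) - 4(6) = 0, not -3 — does not hold.
3) a8 = 6 lies in [4, 8] — holds.
4) a4 = 11 is outside [12, 18] — does not hold.

Constraints 1, 2, and 4 are violated.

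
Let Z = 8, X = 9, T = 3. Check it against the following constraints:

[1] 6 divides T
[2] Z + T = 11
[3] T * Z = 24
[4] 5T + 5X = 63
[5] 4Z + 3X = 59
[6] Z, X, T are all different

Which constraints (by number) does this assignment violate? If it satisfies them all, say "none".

Constraints 1 and 4 are violated.

[1] 3 = 6*0 + 3, so 6 does not divide 3 — violated.
[2] Z + T = 8 + 3 = 11 — satisfied.
[3] T * Z = 3 * 8 = 24 — satisfied.
[4] 5T + 5X = 5(3) + 5(9) = 60, not 63 — violated.
[5] 4Z + 3X = 4(8) + 3(9) = 59 — satisfied.
[6] values 8, 9, 3 are pairwise distinct — satisfied.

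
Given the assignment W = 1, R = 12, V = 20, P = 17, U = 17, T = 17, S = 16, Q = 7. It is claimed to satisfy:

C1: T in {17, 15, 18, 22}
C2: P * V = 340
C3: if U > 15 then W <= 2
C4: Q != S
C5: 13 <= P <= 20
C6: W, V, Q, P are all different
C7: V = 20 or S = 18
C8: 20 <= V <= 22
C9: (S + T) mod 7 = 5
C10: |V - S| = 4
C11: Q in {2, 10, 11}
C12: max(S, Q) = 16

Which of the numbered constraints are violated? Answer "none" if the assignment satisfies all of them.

Constraint 11 is violated.

C1: T = 17 is in {17, 15, 18, 22}  OK
C2: P * V = 17 * 20 = 340  OK
C3: U = 17 > 15, so we need W ≤ 2; W = 1 ≤ 2  OK
C4: Q = 7, S = 16; distinct  OK
C5: P = 17 lies in [13, 20]  OK
C6: values 1, 20, 7, 17 are pairwise distinct  OK
C7: V = 20 = 20 (first disjunct)  OK
C8: V = 20 lies in [20, 22]  OK
C9: S + T = 33; 33 mod 7 = 5  OK
C10: |20 - 16| = 4  OK
C11: Q = 7 is not in {2, 10, 11}  FAIL
C12: max(16, 7) = 16  OK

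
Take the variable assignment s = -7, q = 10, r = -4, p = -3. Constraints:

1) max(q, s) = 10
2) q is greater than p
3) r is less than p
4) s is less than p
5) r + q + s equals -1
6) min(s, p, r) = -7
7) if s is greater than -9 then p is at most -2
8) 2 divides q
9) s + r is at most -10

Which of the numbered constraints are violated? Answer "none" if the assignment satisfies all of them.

All constraints are satisfied.

1) max(10, -7) = 10 — OK.
2) q = 10, p = -3; 10 > -3 — OK.
3) r = -4, p = -3; -4 < -3 — OK.
4) s = -7, p = -3; -7 < -3 — OK.
5) r + q + s = -4 + 10 + (-7) = -1 — OK.
6) min(-7, -3, -4) = -7 — OK.
7) s = -7 > -9, so we need p ≤ -2; p = -3 ≤ -2 — OK.
8) 10 / 2 = 5, so 2 divides 10 — OK.
9) s + r = -7 + (-4) = -11; -11 ≤ -10 — OK.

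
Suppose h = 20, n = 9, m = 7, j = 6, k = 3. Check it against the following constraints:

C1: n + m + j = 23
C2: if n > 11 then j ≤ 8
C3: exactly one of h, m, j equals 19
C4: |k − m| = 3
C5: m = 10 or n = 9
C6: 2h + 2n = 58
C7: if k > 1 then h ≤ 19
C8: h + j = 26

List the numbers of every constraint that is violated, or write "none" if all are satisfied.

No — constraints 1, 3, 4, and 7 are not satisfied.

C1: n + m + j = 9 + 7 + 6 = 22, not 23  ✗
C2: n = 9, not > 11; antecedent false, conditional vacuously true  ✓
C3: h=20, m=7, j=6; 0 of them equal 19, not exactly one  ✗
C4: |3 − 7| = 4, not 3  ✗
C5: m = 7 ≠ 10, but n = 9 = 9 (second disjunct)  ✓
C6: 2h + 2n = 2(20) + 2(9) = 58  ✓
C7: k = 3 > 1, so we need h ≤ 19; but h = 20 > 19  ✗
C8: h + j = 20 + 6 = 26  ✓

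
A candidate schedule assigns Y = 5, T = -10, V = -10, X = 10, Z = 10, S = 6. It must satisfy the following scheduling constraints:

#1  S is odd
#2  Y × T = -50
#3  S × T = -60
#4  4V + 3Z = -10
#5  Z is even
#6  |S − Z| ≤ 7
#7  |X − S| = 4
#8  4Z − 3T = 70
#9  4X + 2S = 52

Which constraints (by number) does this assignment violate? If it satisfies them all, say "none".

#1 S = 6 is even  no
#2 Y × T = 5 × (-10) = -50  yes
#3 S × T = 6 × (-10) = -60  yes
#4 4V + 3Z = 4(-10) + 3(10) = -10  yes
#5 Z = 10 is even  yes
#6 |6 − 10| = 4; 4 ≤ 7  yes
#7 |10 − 6| = 4  yes
#8 4Z − 3T = 4(10) − 3(-10) = 70  yes
#9 4X + 2S = 4(10) + 2(6) = 52  yes

No — constraint 1 is not satisfied.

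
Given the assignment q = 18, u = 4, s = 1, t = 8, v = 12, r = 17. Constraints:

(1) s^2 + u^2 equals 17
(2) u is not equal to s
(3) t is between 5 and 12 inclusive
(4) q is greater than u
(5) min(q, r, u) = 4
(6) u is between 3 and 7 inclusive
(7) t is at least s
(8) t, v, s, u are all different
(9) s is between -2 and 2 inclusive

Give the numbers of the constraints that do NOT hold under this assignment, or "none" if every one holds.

Yes — all constraints hold.

(1) s^2 + u^2 = 1^2 + 4^2 = 1 + 16 = 17 — holds.
(2) u = 4, s = 1; distinct — holds.
(3) t = 8 lies in [5, 12] — holds.
(4) q = 18, u = 4; 18 > 4 — holds.
(5) min(18, 17, 4) = 4 — holds.
(6) u = 4 lies in [3, 7] — holds.
(7) t = 8, s = 1; 8 ≥ 1 — holds.
(8) values 8, 12, 1, 4 are pairwise distinct — holds.
(9) s = 1 lies in [-2, 2] — holds.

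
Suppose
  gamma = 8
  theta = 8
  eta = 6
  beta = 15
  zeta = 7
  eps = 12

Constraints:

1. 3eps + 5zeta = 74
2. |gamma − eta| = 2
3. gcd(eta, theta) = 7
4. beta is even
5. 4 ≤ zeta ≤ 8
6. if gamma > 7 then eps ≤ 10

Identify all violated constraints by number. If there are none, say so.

1. 3eps + 5zeta = 3(12) + 5(7) = 71, not 74 — violated.
2. |8 − 6| = 2 — satisfied.
3. gcd(6, 8) = 2, not 7 — violated.
4. beta = 15 is odd — violated.
5. zeta = 7 lies in [4, 8] — satisfied.
6. gamma = 8 > 7, so we need eps ≤ 10; but eps = 12 > 10 — violated.

Constraints 1, 3, 4, and 6 are violated.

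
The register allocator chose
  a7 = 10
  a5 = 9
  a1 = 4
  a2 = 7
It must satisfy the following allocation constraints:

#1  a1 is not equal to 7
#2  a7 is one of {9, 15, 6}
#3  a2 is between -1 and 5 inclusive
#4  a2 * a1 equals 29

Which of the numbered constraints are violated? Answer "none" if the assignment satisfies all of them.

No — constraints 2, 3, and 4 are not satisfied.

#1 a1 = 4, and 4 ≠ 7 — satisfied.
#2 a7 = 10 is not in {9, 15, 6} — violated.
#3 a2 = 7 is outside [-1, 5] — violated.
#4 a2 * a1 = 7 * 4 = 28, not 29 — violated.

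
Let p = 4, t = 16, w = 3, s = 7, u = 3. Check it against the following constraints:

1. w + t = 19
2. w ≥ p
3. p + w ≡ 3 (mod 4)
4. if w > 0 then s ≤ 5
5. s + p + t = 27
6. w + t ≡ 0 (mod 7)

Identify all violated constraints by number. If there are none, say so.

1. w + t = 3 + 16 = 19 — holds.
2. w = 3, p = 4; 3 < 4 (want ≥) — fails.
3. p + w = 7; 7 mod 4 = 3 — holds.
4. w = 3 > 0, so we need s ≤ 5; but s = 7 > 5 — fails.
5. s + p + t = 7 + 4 + 16 = 27 — holds.
6. w + t = 19; 19 mod 7 = 5, not 0 — fails.

Constraints 2, 4, and 6 are violated.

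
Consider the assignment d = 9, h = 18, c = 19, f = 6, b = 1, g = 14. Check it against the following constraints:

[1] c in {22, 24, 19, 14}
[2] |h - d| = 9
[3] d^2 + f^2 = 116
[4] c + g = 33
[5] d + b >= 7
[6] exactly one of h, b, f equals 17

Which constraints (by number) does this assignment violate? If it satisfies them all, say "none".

Constraints 3, 6 do not hold.

[1] c = 19 is in {22, 24, 19, 14} — holds.
[2] |18 - 9| = 9 — holds.
[3] d^2 + f^2 = 9^2 + 6^2 = 81 + 36 = 117, not 116 — fails.
[4] c + g = 19 + 14 = 33 — holds.
[5] d + b = 9 + 1 = 10; 10 ≥ 7 — holds.
[6] h=18, b=1, f=6; 0 of them equal 17, not exactly one — fails.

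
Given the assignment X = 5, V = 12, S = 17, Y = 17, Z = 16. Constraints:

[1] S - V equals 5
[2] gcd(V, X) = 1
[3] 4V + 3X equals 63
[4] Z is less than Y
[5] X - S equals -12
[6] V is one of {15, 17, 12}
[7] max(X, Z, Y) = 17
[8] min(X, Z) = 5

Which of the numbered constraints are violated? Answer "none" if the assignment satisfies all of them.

None — every constraint holds.

[1] S - V = 17 - 12 = 5  OK
[2] gcd(12, 5) = 1  OK
[3] 4V + 3X = 4(12) + 3(5) = 63  OK
[4] Z = 16, Y = 17; 16 < 17  OK
[5] X - S = 5 - 17 = -12  OK
[6] V = 12 is in {15, 17, 12}  OK
[7] max(5, 16, 17) = 17  OK
[8] min(5, 16) = 5  OK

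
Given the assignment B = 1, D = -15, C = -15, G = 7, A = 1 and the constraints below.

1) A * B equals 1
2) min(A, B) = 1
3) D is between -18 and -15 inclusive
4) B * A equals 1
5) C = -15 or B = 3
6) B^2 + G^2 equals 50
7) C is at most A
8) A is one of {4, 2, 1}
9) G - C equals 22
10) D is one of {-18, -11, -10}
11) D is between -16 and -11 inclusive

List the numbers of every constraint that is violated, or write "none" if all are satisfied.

No — constraint 10 is not satisfied.

1) A * B = 1 * 1 = 1 — satisfied.
2) min(1, 1) = 1 — satisfied.
3) D = -15 lies in [-18, -15] — satisfied.
4) B * A = 1 * 1 = 1 — satisfied.
5) C = -15 = -15 (first disjunct) — satisfied.
6) B^2 + G^2 = 1^2 + 7^2 = 1 + 49 = 50 — satisfied.
7) C = -15, A = 1; -15 ≤ 1 — satisfied.
8) A = 1 is in {4, 2, 1} — satisfied.
9) G - C = 7 - (-15) = 22 — satisfied.
10) D = -15 is not in {-18, -11, -10} — violated.
11) D = -15 lies in [-16, -11] — satisfied.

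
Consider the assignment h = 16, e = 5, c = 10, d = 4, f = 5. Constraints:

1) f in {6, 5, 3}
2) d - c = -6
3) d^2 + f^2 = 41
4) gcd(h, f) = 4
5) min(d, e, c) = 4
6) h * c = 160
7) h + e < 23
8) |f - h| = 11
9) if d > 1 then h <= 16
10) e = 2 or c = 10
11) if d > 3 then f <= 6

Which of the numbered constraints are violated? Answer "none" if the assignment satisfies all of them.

1) f = 5 is in {6, 5, 3}  yes
2) d - c = 4 - 10 = -6  yes
3) d^2 + f^2 = 4^2 + 5^2 = 16 + 25 = 41  yes
4) gcd(16, 5) = 1, not 4  no
5) min(4, 5, 10) = 4  yes
6) h * c = 16 * 10 = 160  yes
7) h + e = 16 + 5 = 21; 21 < 23  yes
8) |5 - 16| = 11  yes
9) d = 4 > 1, so we need h ≤ 16; h = 16 ≤ 16  yes
10) e = 5 ≠ 2, but c = 10 = 10 (second disjunct)  yes
11) d = 4 > 3, so we need f ≤ 6; f = 5 ≤ 6  yes

Constraint 4 does not hold.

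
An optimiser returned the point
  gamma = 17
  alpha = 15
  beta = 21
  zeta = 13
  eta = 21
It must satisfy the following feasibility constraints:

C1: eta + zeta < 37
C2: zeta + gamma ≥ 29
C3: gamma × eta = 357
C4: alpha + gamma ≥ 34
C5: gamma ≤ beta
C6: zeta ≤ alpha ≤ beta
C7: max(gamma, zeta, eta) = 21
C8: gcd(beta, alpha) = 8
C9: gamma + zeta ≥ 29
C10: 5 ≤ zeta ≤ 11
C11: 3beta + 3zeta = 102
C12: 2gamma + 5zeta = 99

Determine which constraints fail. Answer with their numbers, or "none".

C1: eta + zeta = 21 + 13 = 34; 34 < 37 — holds.
C2: zeta + gamma = 13 + 17 = 30; 30 ≥ 29 — holds.
C3: gamma × eta = 17 × 21 = 357 — holds.
C4: alpha + gamma = 15 + 17 = 32; 32 < 34, bound 34 not met — does not hold.
C5: gamma = 17, beta = 21; 17 ≤ 21 — holds.
C6: values 13 ≤ 15 ≤ 21 — holds.
C7: max(17, 13, 21) = 21 — holds.
C8: gcd(21, 15) = 3, not 8 — does not hold.
C9: gamma + zeta = 17 + 13 = 30; 30 ≥ 29 — holds.
C10: zeta = 13 is outside [5, 11] — does not hold.
C11: 3beta + 3zeta = 3(21) + 3(13) = 102 — holds.
C12: 2gamma + 5zeta = 2(17) + 5(13) = 99 — holds.

Constraints 4, 8, 10 do not hold.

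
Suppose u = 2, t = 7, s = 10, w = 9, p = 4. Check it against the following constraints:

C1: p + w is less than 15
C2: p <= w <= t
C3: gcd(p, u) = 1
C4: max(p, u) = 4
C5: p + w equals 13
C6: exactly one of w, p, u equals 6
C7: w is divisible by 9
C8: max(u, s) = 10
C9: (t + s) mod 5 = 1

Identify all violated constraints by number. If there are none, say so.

C1: p + w = 4 + 9 = 13; 13 < 15  holds
C2: values 4, 9, 7; w = 9 is not <= t = 7  fails
C3: gcd(4, 2) = 2, not 1  fails
C4: max(4, 2) = 4  holds
C5: p + w = 4 + 9 = 13  holds
C6: w=9, p=4, u=2; 0 of them equal 6, not exactly one  fails
C7: 9 / 9 = 1, so 9 divides 9  holds
C8: max(2, 10) = 10  holds
C9: t + s = 17; 17 mod 5 = 2, not 1  fails

Violated: 2, 3, 6, and 9.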